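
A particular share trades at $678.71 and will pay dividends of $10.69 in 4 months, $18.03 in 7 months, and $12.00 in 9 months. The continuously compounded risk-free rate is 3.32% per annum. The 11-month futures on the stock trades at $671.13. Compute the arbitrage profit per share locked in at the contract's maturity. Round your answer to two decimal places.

PV(dividends) I = 10.69·e^(−0.0332·4/12) + 18.03·e^(−0.0332·7/12) + 12.00·e^(−0.0332·9/12) = 39.9614
Fair futures F* = (S − I)·e^(rT) = (678.71 − 39.9614)·e^0.030433 = 638.7486 × 1.030901 = 658.4866
Market $671.13 > fair 658.4866: forward overpriced → cash-and-carry (borrow at r, buy the stock and collect the dividends, short the forward).
Profit at T = |F_mkt − F*| = |671.13 − 658.4866| = $12.64 per share

$12.64 per share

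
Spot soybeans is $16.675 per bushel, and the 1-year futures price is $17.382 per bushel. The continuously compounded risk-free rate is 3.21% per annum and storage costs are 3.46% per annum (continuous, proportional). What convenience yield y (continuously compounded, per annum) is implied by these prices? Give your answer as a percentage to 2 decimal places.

2.52%

F = S·e^((r+u−y)T) ⇒ (r+u−y) = ln(F/S)/T
ln(17.382/16.675) = 0.041525; /T ⇒ 0.041525
y = r + u − ln(F/S)/T = 0.0321 + 0.0346 − 0.041525 = 0.025175
y = 2.52%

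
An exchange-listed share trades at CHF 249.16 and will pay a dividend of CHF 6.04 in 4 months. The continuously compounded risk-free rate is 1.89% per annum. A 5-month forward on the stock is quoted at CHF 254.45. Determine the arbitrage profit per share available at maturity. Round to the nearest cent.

PV(dividends) I = 6.04·e^(−0.0189·4/12) = 6.0021
Fair forward F* = (S − I)·e^(rT) = (249.16 − 6.0021)·e^0.007875 = 243.1579 × 1.007906 = 245.0803
Market CHF 254.45 > fair 245.0803: forward overpriced → cash-and-carry (borrow at r, buy the stock and collect the dividends, short the forward).
Profit at T = |F_mkt − F*| = |254.45 − 245.0803| = CHF 9.37 per share

CHF 9.37 per share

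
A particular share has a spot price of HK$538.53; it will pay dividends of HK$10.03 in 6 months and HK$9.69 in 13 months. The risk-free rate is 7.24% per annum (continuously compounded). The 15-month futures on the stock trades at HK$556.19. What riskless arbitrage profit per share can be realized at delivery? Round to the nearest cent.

PV(dividends) I = 10.03·e^(−0.0724·6/12) + 9.69·e^(−0.0724·13/12) = 18.6324
Fair futures F* = (S − I)·e^(rT) = (538.53 − 18.6324)·e^0.090500 = 519.8976 × 1.094722 = 569.1433
Market HK$556.19 < fair 569.1433: forward underpriced → reverse cash-and-carry (short the stock, invest proceeds at r, pay the dividends, go long the forward).
Profit at T = |F_mkt − F*| = |556.19 − 569.1433| = HK$12.95 per share

HK$12.95 per share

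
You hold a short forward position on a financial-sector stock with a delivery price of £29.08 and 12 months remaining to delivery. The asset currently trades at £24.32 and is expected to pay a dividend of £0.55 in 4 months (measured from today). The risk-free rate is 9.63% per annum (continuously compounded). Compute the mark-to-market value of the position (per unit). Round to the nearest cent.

£2.62

PV(remaining dividends) I = 0.55·e^(−0.0963·4/12) = 0.5326
Current forward F = (S − I)·e^(rT) = (24.32 − 0.5326)·e^(0.0963·12/12) = 23.7874 × 1.101089 = 26.1920
Value (long) = (F − K)·e^(−rT) = (26.1920 − 29.08) × 0.908192 = -2.6229
Short position value = −(long value) = £2.62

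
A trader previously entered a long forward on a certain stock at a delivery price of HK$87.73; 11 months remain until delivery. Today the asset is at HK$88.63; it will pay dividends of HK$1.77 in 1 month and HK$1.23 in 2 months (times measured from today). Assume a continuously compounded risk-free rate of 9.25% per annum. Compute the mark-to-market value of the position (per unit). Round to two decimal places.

PV(remaining dividends) I = 1.77·e^(−0.0925·1/12) + 1.23·e^(−0.0925·2/12) = 2.9676
Current forward F = (S − I)·e^(rT) = (88.63 − 2.9676)·e^(0.0925·11/12) = 85.6624 × 1.088490 = 93.2427
Value (long) = (F − K)·e^(−rT) = (93.2427 − 87.73) × 0.918704 = 5.0645
Value = HK$5.06

HK$5.06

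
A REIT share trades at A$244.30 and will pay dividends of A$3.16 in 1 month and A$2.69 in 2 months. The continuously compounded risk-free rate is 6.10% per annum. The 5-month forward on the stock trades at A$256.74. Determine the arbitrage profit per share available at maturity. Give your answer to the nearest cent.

A$12.11 per share

PV(dividends) I = 3.16·e^(−0.0610·1/12) + 2.69·e^(−0.0610·2/12) = 5.8068
Fair forward F* = (S − I)·e^(rT) = (244.30 − 5.8068)·e^0.025417 = 238.4932 × 1.025743 = 244.6327
Market A$256.74 > fair 244.6327: forward overpriced → cash-and-carry (borrow at r, buy the stock and collect the dividends, short the forward).
Profit at T = |F_mkt − F*| = |256.74 − 244.6327| = A$12.11 per share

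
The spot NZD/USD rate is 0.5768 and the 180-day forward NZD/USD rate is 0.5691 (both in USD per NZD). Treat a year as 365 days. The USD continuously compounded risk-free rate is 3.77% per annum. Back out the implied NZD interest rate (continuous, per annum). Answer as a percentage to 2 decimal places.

6.50%

F = S·e^((r_USD − r_NZD)T) ⇒ r_NZD = r_USD − ln(F/S)/T
ln(0.5691/0.5768) = -0.013439; /(180/365) = -0.027251
r_NZD = 0.0377 + 0.027251 = 0.064951
r_NZD = 6.50%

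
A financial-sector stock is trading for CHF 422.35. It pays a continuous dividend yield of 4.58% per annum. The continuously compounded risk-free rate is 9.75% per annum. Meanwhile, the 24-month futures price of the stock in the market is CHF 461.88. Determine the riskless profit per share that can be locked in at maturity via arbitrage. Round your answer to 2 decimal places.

CHF 6.48 per share

Fair futures: F* = S·e^(carry·T), with carry = (r − q) = 0.0975 − 0.0458 = 0.0517
F* = 422.35 · e^(0.0517 × 24/12) = 422.35 · e^0.103400 = 422.35 × 1.108935 = CHF 468.3587
Market CHF 461.88 < fair CHF 468.3587: forward underpriced → reverse cash-and-carry (short spot, go long the forward).
At maturity, profit = |F_mkt − F*| = |461.88 − 468.3587| = CHF 6.48 per share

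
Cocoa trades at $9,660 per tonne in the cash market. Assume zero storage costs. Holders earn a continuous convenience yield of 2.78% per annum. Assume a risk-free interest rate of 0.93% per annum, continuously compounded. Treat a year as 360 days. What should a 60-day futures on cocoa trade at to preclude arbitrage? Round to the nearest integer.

$9,630 per tonne

Net carry = r + u − y = 0.0093 + 0.0000 − 0.0278 = -0.0185
F = S·e^((r+u−y)T) = 9660 · e^(-0.0185 × 60/360) = 9660 · e^-0.003083
= 9660 × 0.996922 = $9,630 per tonne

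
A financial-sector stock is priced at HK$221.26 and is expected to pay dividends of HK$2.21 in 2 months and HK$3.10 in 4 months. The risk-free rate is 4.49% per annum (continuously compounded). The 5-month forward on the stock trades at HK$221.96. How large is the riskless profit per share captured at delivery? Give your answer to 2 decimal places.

PV(dividends) I = 2.21·e^(−0.0449·2/12) + 3.10·e^(−0.0449·4/12) = 5.2475
Fair forward F* = (S − I)·e^(rT) = (221.26 − 5.2475)·e^0.018708 = 216.0125 × 1.018884 = 220.0917
Market HK$221.96 > fair 220.0917: forward overpriced → cash-and-carry (borrow at r, buy the stock and collect the dividends, short the forward).
Profit at T = |F_mkt − F*| = |221.96 − 220.0917| = HK$1.87 per share

HK$1.87 per share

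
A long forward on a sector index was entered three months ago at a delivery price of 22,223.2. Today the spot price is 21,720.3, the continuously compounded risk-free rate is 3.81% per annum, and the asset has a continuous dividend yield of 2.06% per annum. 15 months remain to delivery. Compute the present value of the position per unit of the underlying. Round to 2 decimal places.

Current fair forward for the remaining 15 months: F = S·e^((r − q)·T), (r − q) = 0.0381 − 0.0206 = 0.0175
F = 21720.3 · e^(0.0175 × 15/12) = 21720.3 × 1.02211601 = 22200.6664
Value of long forward = (F − K)·e^(−rT) = (22200.6664 − 22223.2) · e^(−0.0381·15/12)
= -22.5336 × 0.95349128 = -21.49

-21.49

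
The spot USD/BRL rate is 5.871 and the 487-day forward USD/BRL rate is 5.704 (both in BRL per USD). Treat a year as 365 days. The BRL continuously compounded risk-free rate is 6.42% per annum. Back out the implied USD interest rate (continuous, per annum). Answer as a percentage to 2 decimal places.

8.58%

F = S·e^((r_BRL − r_USD)T) ⇒ r_USD = r_BRL − ln(F/S)/T
ln(5.704/5.871) = -0.028857; /(487/365) = -0.021628
r_USD = 0.0642 + 0.021628 = 0.085828
r_USD = 8.58%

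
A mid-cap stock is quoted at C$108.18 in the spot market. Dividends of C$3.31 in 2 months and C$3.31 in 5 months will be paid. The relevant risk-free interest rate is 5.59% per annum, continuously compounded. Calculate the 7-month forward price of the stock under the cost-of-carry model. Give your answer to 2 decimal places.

PV(dividends) I = 3.31·e^(−0.0559·2/12) + 3.31·e^(−0.0559·5/12)
I = 3.2793 + 3.2338 = 6.5131
F = (S − I)·e^(rT) = (108.18 − 6.5131) · e^(0.0559·7/12)
= 101.6669 · e^0.032608 = 101.6669 × 1.033145 = C$105.04

C$105.04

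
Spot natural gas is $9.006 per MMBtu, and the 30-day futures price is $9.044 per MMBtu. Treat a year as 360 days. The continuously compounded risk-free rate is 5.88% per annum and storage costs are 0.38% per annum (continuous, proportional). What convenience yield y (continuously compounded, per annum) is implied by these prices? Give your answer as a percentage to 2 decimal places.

F = S·e^((r+u−y)T) ⇒ (r+u−y) = ln(F/S)/T
ln(9.044/9.006) = 0.004211; /T ⇒ 0.050532
y = r + u − ln(F/S)/T = 0.0588 + 0.0038 − 0.050532 = 0.012068
y = 1.21%

1.21%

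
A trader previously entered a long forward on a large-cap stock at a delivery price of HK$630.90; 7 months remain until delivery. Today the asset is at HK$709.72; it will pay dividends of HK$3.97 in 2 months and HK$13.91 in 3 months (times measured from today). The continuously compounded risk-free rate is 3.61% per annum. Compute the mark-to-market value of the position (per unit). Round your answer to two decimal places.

PV(remaining dividends) I = 3.97·e^(−0.0361·2/12) + 13.91·e^(−0.0361·3/12) = 17.7312
Current forward F = (S − I)·e^(rT) = (709.72 − 17.7312)·e^(0.0361·7/12) = 691.9888 × 1.021282 = 706.7157
Value (long) = (F − K)·e^(−rT) = (706.7157 − 630.90) × 0.979162 = 74.2359
Value = HK$74.24

HK$74.24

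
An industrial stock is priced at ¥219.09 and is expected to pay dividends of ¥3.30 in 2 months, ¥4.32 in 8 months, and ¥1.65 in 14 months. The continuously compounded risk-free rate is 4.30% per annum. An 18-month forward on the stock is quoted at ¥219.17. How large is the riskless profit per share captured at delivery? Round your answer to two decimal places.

¥4.87 per share

PV(dividends) I = 3.30·e^(−0.0430·2/12) + 4.32·e^(−0.0430·8/12) + 1.65·e^(−0.0430·14/12) = 9.0436
Fair forward F* = (S − I)·e^(rT) = (219.09 − 9.0436)·e^0.064500 = 210.0464 × 1.066626 = 224.0410
Market ¥219.17 < fair 224.0410: forward underpriced → reverse cash-and-carry (short the stock, invest proceeds at r, pay the dividends, go long the forward).
Profit at T = |F_mkt − F*| = |219.17 − 224.0410| = ¥4.87 per share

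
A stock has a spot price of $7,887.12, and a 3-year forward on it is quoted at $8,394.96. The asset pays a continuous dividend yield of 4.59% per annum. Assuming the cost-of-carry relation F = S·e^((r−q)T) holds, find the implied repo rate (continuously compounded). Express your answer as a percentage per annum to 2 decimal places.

From F = S·e^((r−q)T): (r − q) = ln(F/S)/T
ln(8394.96/7887.12) = ln(1.064389) = 0.062401
(r − q) = 0.062401 / (3) = 0.020800
r = ln(F/S)/T + q = 0.020800 + 0.0459 = 0.066700
r = 6.67%

6.67%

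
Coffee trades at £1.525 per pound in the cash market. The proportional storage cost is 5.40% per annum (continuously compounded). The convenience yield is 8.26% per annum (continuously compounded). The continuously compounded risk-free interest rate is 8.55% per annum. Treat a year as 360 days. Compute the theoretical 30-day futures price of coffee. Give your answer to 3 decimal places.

Net carry = r + u − y = 0.0855 + 0.0540 − 0.0826 = 0.0569
F = S·e^((r+u−y)T) = 1.525 · e^(0.0569 × 30/360) = 1.525 · e^0.004742
= 1.525 × 1.004753 = £1.532 per pound

£1.532 per pound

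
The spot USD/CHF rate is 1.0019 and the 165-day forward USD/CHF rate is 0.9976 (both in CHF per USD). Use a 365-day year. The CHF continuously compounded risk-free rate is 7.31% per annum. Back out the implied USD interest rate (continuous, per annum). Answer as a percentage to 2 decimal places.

F = S·e^((r_CHF − r_USD)T) ⇒ r_USD = r_CHF − ln(F/S)/T
ln(0.9976/1.0019) = -0.004301; /(165/365) = -0.009514
r_USD = 0.0731 + 0.009514 = 0.082614
r_USD = 8.26%

8.26%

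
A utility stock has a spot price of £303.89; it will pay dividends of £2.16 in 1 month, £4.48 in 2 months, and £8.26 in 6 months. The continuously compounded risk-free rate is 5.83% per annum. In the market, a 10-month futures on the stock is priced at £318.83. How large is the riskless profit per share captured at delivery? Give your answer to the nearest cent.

PV(dividends) I = 2.16·e^(−0.0583·1/12) + 4.48·e^(−0.0583·2/12) + 8.26·e^(−0.0583·6/12) = 14.6089
Fair futures F* = (S − I)·e^(rT) = (303.89 − 14.6089)·e^0.048583 = 289.2811 × 1.049783 = 303.6824
Market £318.83 > fair 303.6824: forward overpriced → cash-and-carry (borrow at r, buy the stock and collect the dividends, short the forward).
Profit at T = |F_mkt − F*| = |318.83 − 303.6824| = £15.15 per share

£15.15 per share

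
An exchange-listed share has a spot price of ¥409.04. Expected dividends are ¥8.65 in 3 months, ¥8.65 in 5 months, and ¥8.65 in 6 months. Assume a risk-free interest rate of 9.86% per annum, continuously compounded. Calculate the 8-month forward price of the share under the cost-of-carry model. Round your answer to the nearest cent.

¥410.16

PV(dividends) I = 8.65·e^(−0.0986·3/12) + 8.65·e^(−0.0986·5/12) + 8.65·e^(−0.0986·6/12)
I = 8.4394 + 8.3018 + 8.2339 = 24.9751
F = (S − I)·e^(rT) = (409.04 − 24.9751) · e^(0.0986·8/12)
= 384.0649 · e^0.065733 = 384.0649 × 1.067942 = ¥410.16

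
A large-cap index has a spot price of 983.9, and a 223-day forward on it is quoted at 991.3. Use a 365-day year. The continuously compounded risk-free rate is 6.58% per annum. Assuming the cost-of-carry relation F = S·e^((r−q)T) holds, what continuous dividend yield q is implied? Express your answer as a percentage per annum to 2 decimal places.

5.35%

From F = S·e^((r−q)T): (r − q) = ln(F/S)/T
ln(991.3/983.9) = ln(1.007521) = 0.007493
(r − q) = 0.007493 / (223/365) = 0.012264
q = r − ln(F/S)/T = 0.0658 − 0.012264 = 0.053536
q = 5.35%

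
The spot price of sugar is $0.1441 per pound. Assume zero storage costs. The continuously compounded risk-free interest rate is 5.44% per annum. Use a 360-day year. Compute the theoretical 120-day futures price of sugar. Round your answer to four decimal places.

F = S·e^(rT) = 0.1441 · e^(0.0544 × 120/360) = 0.1441 · e^0.018133
= 0.1441 × 1.018298 = $0.1467 per pound

$0.1467 per pound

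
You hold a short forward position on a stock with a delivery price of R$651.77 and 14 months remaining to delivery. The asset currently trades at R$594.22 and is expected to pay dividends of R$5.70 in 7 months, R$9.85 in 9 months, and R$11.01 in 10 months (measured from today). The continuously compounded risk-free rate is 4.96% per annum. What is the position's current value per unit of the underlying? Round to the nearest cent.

R$46.50

PV(remaining dividends) I = 5.70·e^(−0.0496·7/12) + 9.85·e^(−0.0496·9/12) + 11.01·e^(−0.0496·10/12) = 25.5920
Current forward F = (S − I)·e^(rT) = (594.22 − 25.5920)·e^(0.0496·14/12) = 568.6280 × 1.059574 = 602.5034
Value (long) = (F − K)·e^(−rT) = (602.5034 − 651.77) × 0.943776 = -46.4966
Short position value = −(long value) = R$46.50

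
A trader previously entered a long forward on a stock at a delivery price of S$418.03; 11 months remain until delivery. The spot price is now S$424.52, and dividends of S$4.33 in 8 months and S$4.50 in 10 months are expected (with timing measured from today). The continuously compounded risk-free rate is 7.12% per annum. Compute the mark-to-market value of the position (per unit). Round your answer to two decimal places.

S$24.53

PV(remaining dividends) I = 4.33·e^(−0.0712·8/12) + 4.50·e^(−0.0712·10/12) = 8.3700
Current forward F = (S − I)·e^(rT) = (424.52 − 8.3700)·e^(0.0712·11/12) = 416.1500 × 1.067444 = 444.2168
Value (long) = (F − K)·e^(−rT) = (444.2168 − 418.03) × 0.936818 = 24.5323
Value = S$24.53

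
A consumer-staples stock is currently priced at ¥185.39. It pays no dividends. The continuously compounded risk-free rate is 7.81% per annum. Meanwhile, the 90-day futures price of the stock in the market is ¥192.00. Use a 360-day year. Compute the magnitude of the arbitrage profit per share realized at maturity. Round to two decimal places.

¥2.95 per share

Fair futures: F* = S·e^(carry·T), with carry = r = 0.0781
F* = 185.39 · e^(0.0781 × 90/360) = 185.39 · e^0.019525 = 185.39 × 1.019717 = ¥189.0453
Market ¥192.00 > fair ¥189.0453: forward overpriced → cash-and-carry (buy spot, short the forward).
At maturity, profit = |F_mkt − F*| = |192.00 − 189.0453| = ¥2.95 per share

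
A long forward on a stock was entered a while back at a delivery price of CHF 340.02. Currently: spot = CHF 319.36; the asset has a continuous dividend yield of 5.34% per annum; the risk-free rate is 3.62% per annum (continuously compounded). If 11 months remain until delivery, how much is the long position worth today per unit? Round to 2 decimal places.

Current fair forward for the remaining 11 months: F = S·e^((r − q)·T), (r − q) = 0.0362 − 0.0534 = -0.0172
F = 319.36 · e^(-0.0172 × 11/12) = 319.36 × 0.984357 = 314.3643
Value of long forward = (F − K)·e^(−rT) = (314.3643 − 340.02) · e^(−0.0362·11/12)
= -25.6557 × 0.967361 = -24.82

-CHF 24.82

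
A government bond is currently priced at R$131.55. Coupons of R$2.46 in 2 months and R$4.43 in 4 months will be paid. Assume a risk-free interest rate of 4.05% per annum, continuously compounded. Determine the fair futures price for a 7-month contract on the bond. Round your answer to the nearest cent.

PV(coupons) I = 2.46·e^(−0.0405·2/12) + 4.43·e^(−0.0405·4/12)
I = 2.4435 + 4.3706 = 6.8141
F = (S − I)·e^(rT) = (131.55 − 6.8141) · e^(0.0405·7/12)
= 124.7359 · e^0.023625 = 124.7359 × 1.023906 = R$127.72

R$127.72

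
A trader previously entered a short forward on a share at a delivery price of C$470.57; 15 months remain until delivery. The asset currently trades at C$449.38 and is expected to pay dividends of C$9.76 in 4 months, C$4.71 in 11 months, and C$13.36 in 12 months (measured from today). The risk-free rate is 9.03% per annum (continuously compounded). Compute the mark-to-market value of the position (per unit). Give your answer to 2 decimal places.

PV(remaining dividends) I = 9.76·e^(−0.0903·4/12) + 4.71·e^(−0.0903·11/12) + 13.36·e^(−0.0903·12/12) = 26.0129
Current forward F = (S − I)·e^(rT) = (449.38 − 26.0129)·e^(0.0903·15/12) = 423.3671 × 1.119492 = 473.9561
Value (long) = (F − K)·e^(−rT) = (473.9561 − 470.57) × 0.893262 = 3.0247
Short position value = −(long value) = -C$3.02

-C$3.02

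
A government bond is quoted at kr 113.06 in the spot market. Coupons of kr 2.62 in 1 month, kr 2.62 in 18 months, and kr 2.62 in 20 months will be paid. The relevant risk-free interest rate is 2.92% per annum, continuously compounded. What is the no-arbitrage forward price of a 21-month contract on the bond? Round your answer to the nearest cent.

kr 110.97

PV(coupons) I = 2.62·e^(−0.0292·1/12) + 2.62·e^(−0.0292·18/12) + 2.62·e^(−0.0292·20/12)
I = 2.6136 + 2.5077 + 2.4955 = 7.6168
F = (S − I)·e^(rT) = (113.06 − 7.6168) · e^(0.0292·21/12)
= 105.4432 · e^0.051100 = 105.4432 × 1.052428 = kr 110.97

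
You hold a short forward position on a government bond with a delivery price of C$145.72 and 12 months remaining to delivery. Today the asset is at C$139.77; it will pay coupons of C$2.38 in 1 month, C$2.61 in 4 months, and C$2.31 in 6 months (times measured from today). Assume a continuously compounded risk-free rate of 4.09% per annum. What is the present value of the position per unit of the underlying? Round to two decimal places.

PV(remaining coupons) I = 2.38·e^(−0.0409·1/12) + 2.61·e^(−0.0409·4/12) + 2.31·e^(−0.0409·6/12) = 7.2098
Current forward F = (S − I)·e^(rT) = (139.77 − 7.2098)·e^(0.0409·12/12) = 132.5602 × 1.041748 = 138.0943
Value (long) = (F − K)·e^(−rT) = (138.0943 − 145.72) × 0.959925 = -7.3201
Short position value = −(long value) = C$7.32

C$7.32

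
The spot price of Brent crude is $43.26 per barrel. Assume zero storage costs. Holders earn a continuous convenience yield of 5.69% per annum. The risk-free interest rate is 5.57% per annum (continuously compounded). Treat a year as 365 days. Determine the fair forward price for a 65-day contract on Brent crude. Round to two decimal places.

Net carry = r + u − y = 0.0557 + 0.0000 − 0.0569 = -0.0012
F = S·e^((r+u−y)T) = 43.26 · e^(-0.0012 × 65/365) = 43.26 · e^-0.000214
= 43.26 × 0.999786 = $43.25 per barrel

$43.25 per barrel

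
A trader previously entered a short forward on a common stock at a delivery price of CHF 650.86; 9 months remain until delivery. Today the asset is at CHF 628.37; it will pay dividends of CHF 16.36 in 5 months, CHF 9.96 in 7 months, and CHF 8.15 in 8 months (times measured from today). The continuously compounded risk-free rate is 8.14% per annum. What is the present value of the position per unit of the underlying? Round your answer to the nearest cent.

PV(remaining dividends) I = 16.36·e^(−0.0814·5/12) + 9.96·e^(−0.0814·7/12) + 8.15·e^(−0.0814·8/12) = 33.0321
Current forward F = (S − I)·e^(rT) = (628.37 − 33.0321)·e^(0.0814·9/12) = 595.3379 × 1.062952 = 632.8156
Value (long) = (F − K)·e^(−rT) = (632.8156 − 650.86) × 0.940776 = -16.9757
Short position value = −(long value) = CHF 16.98

CHF 16.98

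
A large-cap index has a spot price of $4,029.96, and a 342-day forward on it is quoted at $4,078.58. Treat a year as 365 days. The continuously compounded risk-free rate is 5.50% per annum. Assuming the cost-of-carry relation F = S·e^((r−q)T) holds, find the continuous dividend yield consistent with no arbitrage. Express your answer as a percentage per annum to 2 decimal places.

From F = S·e^((r−q)T): (r − q) = ln(F/S)/T
ln(4078.58/4029.96) = ln(1.012065) = 0.011993
(r − q) = 0.011993 / (342/365) = 0.012800
q = r − ln(F/S)/T = 0.0550 − 0.012800 = 0.042200
q = 4.22%

4.22%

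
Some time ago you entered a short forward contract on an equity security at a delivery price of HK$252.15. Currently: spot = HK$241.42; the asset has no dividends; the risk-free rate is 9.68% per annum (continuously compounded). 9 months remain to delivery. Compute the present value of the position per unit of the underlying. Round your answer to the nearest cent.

-HK$6.93

Current fair forward for the remaining 9 months: F = S·e^(r·T), r = 0.0968
F = 241.42 · e^(0.0968 × 9/12) = 241.42 × 1.075300 = 259.5989
Value of long forward = (F − K)·e^(−rT) = (259.5989 − 252.15) · e^(−0.0968·9/12)
= 7.4489 × 0.929973 = 6.93
Short position value = −(long value) = -HK$6.93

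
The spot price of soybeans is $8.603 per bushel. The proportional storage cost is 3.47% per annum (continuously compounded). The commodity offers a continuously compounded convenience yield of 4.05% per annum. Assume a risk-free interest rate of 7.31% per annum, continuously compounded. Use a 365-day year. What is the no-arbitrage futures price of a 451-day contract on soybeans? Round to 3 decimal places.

Net carry = r + u − y = 0.0731 + 0.0347 − 0.0405 = 0.0673
F = S·e^((r+u−y)T) = 8.603 · e^(0.0673 × 451/365) = 8.603 · e^0.083157
= 8.603 × 1.086712 = $9.349 per bushel

$9.349 per bushel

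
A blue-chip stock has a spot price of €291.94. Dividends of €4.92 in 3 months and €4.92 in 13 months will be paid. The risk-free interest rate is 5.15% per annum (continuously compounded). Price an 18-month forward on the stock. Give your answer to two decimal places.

€305.11

PV(dividends) I = 4.92·e^(−0.0515·3/12) + 4.92·e^(−0.0515·13/12)
I = 4.8571 + 4.6530 = 9.5101
F = (S − I)·e^(rT) = (291.94 − 9.5101) · e^(0.0515·18/12)
= 282.4299 · e^0.077250 = 282.4299 × 1.080312 = €305.11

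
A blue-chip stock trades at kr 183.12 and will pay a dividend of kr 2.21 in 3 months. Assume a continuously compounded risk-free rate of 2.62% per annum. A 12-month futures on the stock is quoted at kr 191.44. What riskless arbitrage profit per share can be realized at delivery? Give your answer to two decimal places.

kr 5.71 per share

PV(dividends) I = 2.21·e^(−0.0262·3/12) = 2.1956
Fair futures F* = (S − I)·e^(rT) = (183.12 − 2.1956)·e^0.026200 = 180.9244 × 1.026546 = 185.7272
Market kr 191.44 > fair 185.7272: forward overpriced → cash-and-carry (borrow at r, buy the stock and collect the dividends, short the forward).
Profit at T = |F_mkt − F*| = |191.44 − 185.7272| = kr 5.71 per share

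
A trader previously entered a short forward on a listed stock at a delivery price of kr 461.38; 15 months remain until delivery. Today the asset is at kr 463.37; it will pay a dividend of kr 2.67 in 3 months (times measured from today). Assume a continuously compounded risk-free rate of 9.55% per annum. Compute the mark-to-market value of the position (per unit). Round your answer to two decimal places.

-kr 51.30

PV(remaining dividends) I = 2.67·e^(−0.0955·3/12) = 2.6070
Current forward F = (S − I)·e^(rT) = (463.37 − 2.6070)·e^(0.0955·15/12) = 460.7630 × 1.126792 = 519.1841
Value (long) = (F − K)·e^(−rT) = (519.1841 − 461.38) × 0.887475 = 51.2997
Short position value = −(long value) = -kr 51.30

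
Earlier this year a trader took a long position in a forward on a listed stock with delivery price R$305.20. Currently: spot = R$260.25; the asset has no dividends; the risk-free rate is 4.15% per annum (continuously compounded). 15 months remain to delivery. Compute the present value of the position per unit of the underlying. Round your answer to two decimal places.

-R$29.52

Current fair forward for the remaining 15 months: F = S·e^(r·T), r = 0.0415
F = 260.25 · e^(0.0415 × 15/12) = 260.25 × 1.053244 = 274.1068
Value of long forward = (F − K)·e^(−rT) = (274.1068 − 305.20) · e^(−0.0415·15/12)
= -31.0932 × 0.949448 = -29.52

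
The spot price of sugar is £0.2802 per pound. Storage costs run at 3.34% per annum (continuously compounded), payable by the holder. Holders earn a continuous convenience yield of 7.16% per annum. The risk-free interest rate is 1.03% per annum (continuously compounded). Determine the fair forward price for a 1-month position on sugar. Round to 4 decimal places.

£0.2795 per pound

Net carry = r + u − y = 0.0103 + 0.0334 − 0.0716 = -0.0279
F = S·e^((r+u−y)T) = 0.2802 · e^(-0.0279 × 1/12) = 0.2802 · e^-0.002325
= 0.2802 × 0.997678 = £0.2795 per pound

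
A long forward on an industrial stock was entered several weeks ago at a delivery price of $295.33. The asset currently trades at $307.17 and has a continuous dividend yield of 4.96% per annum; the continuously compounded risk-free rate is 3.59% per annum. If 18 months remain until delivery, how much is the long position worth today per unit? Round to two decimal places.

$5.30

Current fair forward for the remaining 18 months: F = S·e^((r − q)·T), (r − q) = 0.0359 − 0.0496 = -0.0137
F = 307.17 · e^(-0.0137 × 18/12) = 307.17 × 0.979660 = 300.9222
Value of long forward = (F − K)·e^(−rT) = (300.9222 − 295.33) · e^(−0.0359·18/12)
= 5.5922 × 0.947574 = 5.30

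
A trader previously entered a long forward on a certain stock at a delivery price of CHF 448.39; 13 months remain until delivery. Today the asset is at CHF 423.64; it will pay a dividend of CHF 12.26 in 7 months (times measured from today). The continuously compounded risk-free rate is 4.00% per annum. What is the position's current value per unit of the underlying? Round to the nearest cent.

PV(remaining dividends) I = 12.26·e^(−0.0400·7/12) = 11.9772
Current forward F = (S − I)·e^(rT) = (423.64 − 11.9772)·e^(0.0400·13/12) = 411.6628 × 1.044286 = 429.8937
Value (long) = (F − K)·e^(−rT) = (429.8937 − 448.39) × 0.957592 = -17.7119
Value = -CHF 17.71

-CHF 17.71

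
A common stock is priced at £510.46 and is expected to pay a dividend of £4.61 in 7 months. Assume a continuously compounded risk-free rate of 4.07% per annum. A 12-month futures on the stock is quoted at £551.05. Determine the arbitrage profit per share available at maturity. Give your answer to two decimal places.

£24.07 per share

PV(dividends) I = 4.61·e^(−0.0407·7/12) = 4.5018
Fair futures F* = (S − I)·e^(rT) = (510.46 − 4.5018)·e^0.040700 = 505.9582 × 1.041540 = 526.9757
Market £551.05 > fair 526.9757: forward overpriced → cash-and-carry (borrow at r, buy the stock and collect the dividends, short the forward).
Profit at T = |F_mkt − F*| = |551.05 − 526.9757| = £24.07 per share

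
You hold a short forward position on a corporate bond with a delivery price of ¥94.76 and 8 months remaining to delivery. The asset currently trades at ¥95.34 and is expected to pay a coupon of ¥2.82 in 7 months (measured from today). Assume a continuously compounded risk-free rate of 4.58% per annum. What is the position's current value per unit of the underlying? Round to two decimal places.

PV(remaining coupons) I = 2.82·e^(−0.0458·7/12) = 2.7457
Current forward F = (S − I)·e^(rT) = (95.34 − 2.7457)·e^(0.0458·8/12) = 92.5943 × 1.031004 = 95.4651
Value (long) = (F − K)·e^(−rT) = (95.4651 − 94.76) × 0.969928 = 0.6839
Short position value = −(long value) = -¥0.68

-¥0.68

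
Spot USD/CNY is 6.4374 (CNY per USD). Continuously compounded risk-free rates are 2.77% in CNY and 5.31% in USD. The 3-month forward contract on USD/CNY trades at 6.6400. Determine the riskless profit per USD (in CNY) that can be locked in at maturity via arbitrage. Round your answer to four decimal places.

Fair forward: F* = S·e^(carry·T), with carry = (r_CNY − r_USD) = 0.0277 − 0.0531 = -0.0254
F* = 6.4374 · e^(-0.0254 × 3/12) = 6.4374 · e^-0.006350 = 6.4374 × 0.993670 = 6.3967
Market 6.6400 > fair 6.3967: forward overpriced → cash-and-carry (buy spot, short the forward).
At maturity, profit = |F_mkt − F*| = |6.6400 − 6.3967| = 0.2433 per USD (in CNY)

0.2433 per USD (in CNY)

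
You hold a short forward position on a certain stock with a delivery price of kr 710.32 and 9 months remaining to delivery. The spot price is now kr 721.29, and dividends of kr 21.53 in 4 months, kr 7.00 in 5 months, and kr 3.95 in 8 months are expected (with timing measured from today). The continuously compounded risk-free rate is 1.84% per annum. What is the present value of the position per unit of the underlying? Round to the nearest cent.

kr 11.54

PV(remaining dividends) I = 21.53·e^(−0.0184·4/12) + 7.00·e^(−0.0184·5/12) + 3.95·e^(−0.0184·8/12) = 32.2467
Current forward F = (S − I)·e^(rT) = (721.29 − 32.2467)·e^(0.0184·9/12) = 689.0433 × 1.013896 = 698.6182
Value (long) = (F − K)·e^(−rT) = (698.6182 − 710.32) × 0.986295 = -11.5414
Short position value = −(long value) = kr 11.54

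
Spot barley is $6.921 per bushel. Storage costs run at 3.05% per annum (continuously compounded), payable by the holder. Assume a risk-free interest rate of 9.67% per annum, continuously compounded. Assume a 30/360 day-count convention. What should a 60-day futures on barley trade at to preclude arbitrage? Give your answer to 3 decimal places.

Net carry = r + u − y = 0.0967 + 0.0305 − 0.0000 = 0.1272
F = S·e^((r+u−y)T) = 6.921 · e^(0.1272 × 60/360) = 6.921 · e^0.021200
= 6.921 × 1.021426 = $7.069 per bushel

$7.069 per bushel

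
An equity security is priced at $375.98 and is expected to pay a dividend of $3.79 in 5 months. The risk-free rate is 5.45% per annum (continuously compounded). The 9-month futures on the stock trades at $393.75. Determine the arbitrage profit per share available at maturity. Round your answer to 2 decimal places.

$5.94 per share

PV(dividends) I = 3.79·e^(−0.0545·5/12) = 3.7049
Fair futures F* = (S − I)·e^(rT) = (375.98 − 3.7049)·e^0.040875 = 372.2751 × 1.041722 = 387.8072
Market $393.75 > fair 387.8072: forward overpriced → cash-and-carry (borrow at r, buy the stock and collect the dividends, short the forward).
Profit at T = |F_mkt − F*| = |393.75 − 387.8072| = $5.94 per share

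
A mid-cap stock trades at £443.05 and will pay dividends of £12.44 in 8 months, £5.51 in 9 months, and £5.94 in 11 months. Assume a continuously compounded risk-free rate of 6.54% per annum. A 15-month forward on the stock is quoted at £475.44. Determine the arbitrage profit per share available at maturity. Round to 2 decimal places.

£19.34 per share

PV(dividends) I = 12.44·e^(−0.0654·8/12) + 5.51·e^(−0.0654·9/12) + 5.94·e^(−0.0654·11/12) = 22.7499
Fair forward F* = (S − I)·e^(rT) = (443.05 − 22.7499)·e^0.081750 = 420.3001 × 1.085184 = 456.1029
Market £475.44 > fair 456.1029: forward overpriced → cash-and-carry (borrow at r, buy the stock and collect the dividends, short the forward).
Profit at T = |F_mkt − F*| = |475.44 − 456.1029| = £19.34 per share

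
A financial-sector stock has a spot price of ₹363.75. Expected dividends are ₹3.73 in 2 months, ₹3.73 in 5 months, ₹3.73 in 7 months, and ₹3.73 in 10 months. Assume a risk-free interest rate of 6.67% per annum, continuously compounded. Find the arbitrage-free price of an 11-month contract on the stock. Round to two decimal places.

₹371.34

PV(dividends) I = 3.73·e^(−0.0667·2/12) + 3.73·e^(−0.0667·5/12) + 3.73·e^(−0.0667·7/12) + 3.73·e^(−0.0667·10/12)
I = 3.6888 + 3.6278 + 3.5877 + 3.5283 = 14.4326
F = (S − I)·e^(rT) = (363.75 − 14.4326) · e^(0.0667·11/12)
= 349.3174 · e^0.061142 = 349.3174 × 1.063050 = ₹371.34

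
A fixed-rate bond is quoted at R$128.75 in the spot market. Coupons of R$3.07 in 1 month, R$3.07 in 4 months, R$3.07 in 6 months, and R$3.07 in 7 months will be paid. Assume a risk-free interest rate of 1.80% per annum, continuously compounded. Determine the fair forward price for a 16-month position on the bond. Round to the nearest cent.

R$119.38

PV(coupons) I = 3.07·e^(−0.0180·1/12) + 3.07·e^(−0.0180·4/12) + 3.07·e^(−0.0180·6/12) + 3.07·e^(−0.0180·7/12)
I = 3.0654 + 3.0516 + 3.0425 + 3.0379 = 12.1974
F = (S − I)·e^(rT) = (128.75 − 12.1974) · e^(0.0180·16/12)
= 116.5526 · e^0.024000 = 116.5526 × 1.024290 = R$119.38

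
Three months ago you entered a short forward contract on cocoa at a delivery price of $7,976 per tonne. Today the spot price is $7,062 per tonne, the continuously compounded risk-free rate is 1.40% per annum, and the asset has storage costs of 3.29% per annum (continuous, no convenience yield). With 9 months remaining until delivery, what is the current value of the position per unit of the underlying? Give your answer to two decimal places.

$654.27 per tonne

Current fair forward for the remaining 9 months: F = S·e^((r + u)·T), (r + u) = 0.0140 + 0.0329 = 0.0469
F = 7062 · e^(0.0469 × 9/12) = 7062 × 1.03580096 = 7314.8264
Value of long forward = (F − K)·e^(−rT) = (7314.8264 − 7976) · e^(−0.0140·9/12)
= -661.1736 × 0.98955493 = -654.27
Short position value = −(long value) = $654.27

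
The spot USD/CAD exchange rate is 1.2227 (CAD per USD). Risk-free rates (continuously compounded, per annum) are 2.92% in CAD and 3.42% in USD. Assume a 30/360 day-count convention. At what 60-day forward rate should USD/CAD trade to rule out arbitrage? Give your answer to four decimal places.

1.2217

F = S·e^((r_CAD − r_USD)T) = 1.2227 · e^((0.0292 − 0.0342) × 60/360)
= 1.2227 · e^-0.000833 = 1.2227 × 0.999167
F = 1.2217 CAD per USD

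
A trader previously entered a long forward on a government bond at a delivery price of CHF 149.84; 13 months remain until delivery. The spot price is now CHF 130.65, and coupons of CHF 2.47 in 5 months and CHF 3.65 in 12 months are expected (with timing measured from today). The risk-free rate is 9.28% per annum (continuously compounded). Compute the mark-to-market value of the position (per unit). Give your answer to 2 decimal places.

-CHF 10.56

PV(remaining coupons) I = 2.47·e^(−0.0928·5/12) + 3.65·e^(−0.0928·12/12) = 5.7028
Current forward F = (S − I)·e^(rT) = (130.65 − 5.7028)·e^(0.0928·13/12) = 124.9472 × 1.105760 = 138.1616
Value (long) = (F − K)·e^(−rT) = (138.1616 − 149.84) × 0.904355 = -10.5614
Value = -CHF 10.56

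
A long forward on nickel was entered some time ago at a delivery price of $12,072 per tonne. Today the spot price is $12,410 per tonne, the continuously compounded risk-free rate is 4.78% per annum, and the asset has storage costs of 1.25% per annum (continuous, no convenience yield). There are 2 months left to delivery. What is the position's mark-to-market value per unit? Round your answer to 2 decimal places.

Current fair forward for the remaining 2 months: F = S·e^((r + u)·T), (r + u) = 0.0478 + 0.0125 = 0.0603
F = 12410 · e^(0.0603 × 2/12) = 12410 × 1.01010067 = 12535.3493
Value of long forward = (F − K)·e^(−rT) = (12535.3493 − 12072) · e^(−0.0478·2/12)
= 463.3493 × 0.99206498 = 459.67

$459.67 per tonne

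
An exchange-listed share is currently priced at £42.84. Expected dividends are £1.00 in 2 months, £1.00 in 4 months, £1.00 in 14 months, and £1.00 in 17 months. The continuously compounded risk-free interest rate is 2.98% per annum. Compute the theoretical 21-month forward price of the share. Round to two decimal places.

PV(dividends) I = 1.00·e^(−0.0298·2/12) + 1.00·e^(−0.0298·4/12) + 1.00·e^(−0.0298·14/12) + 1.00·e^(−0.0298·17/12)
I = 0.9950 + 0.9901 + 0.9658 + 0.9587 = 3.9096
F = (S − I)·e^(rT) = (42.84 − 3.9096) · e^(0.0298·21/12)
= 38.9304 · e^0.052150 = 38.9304 × 1.053534 = £41.01

£41.01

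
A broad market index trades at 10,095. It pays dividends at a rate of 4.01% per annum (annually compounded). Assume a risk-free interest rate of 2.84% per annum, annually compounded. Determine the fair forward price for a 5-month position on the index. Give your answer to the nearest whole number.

F = S · (1+r)^T / (1+q)^T
= 10095 × 1.011737 / 1.016517 = 10095 × 0.995298
F = 10,048

10,048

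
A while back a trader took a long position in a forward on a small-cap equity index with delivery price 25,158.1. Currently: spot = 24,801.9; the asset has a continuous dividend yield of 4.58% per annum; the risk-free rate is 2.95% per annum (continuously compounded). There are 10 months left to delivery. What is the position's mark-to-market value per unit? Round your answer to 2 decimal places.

-674.04

Current fair forward for the remaining 10 months: F = S·e^((r − q)·T), (r − q) = 0.0295 − 0.0458 = -0.0163
F = 24801.9 · e^(-0.0163 × 10/12) = 24801.9 × 0.98650850 = 24467.2852
Value of long forward = (F − K)·e^(−rT) = (24467.2852 − 25158.1) · e^(−0.0295·10/12)
= -690.8148 × 0.97571638 = -674.04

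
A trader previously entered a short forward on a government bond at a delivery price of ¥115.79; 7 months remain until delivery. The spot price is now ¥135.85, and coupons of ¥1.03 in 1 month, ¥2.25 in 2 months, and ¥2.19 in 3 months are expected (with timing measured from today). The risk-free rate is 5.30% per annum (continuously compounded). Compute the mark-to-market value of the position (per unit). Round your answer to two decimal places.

PV(remaining coupons) I = 1.03·e^(−0.0530·1/12) + 2.25·e^(−0.0530·2/12) + 2.19·e^(−0.0530·3/12) = 5.4168
Current forward F = (S − I)·e^(rT) = (135.85 − 5.4168)·e^(0.0530·7/12) = 130.4332 × 1.031400 = 134.5288
Value (long) = (F − K)·e^(−rT) = (134.5288 − 115.79) × 0.969556 = 18.1683
Short position value = −(long value) = -¥18.17

-¥18.17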